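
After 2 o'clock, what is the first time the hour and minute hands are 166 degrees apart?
At t minutes past 2:00, the hour hand is at 30 x 2 + 0.5t degrees and the minute hand is at 6t degrees.
The smaller angle between them is 166 degrees when |30H - 5.5t| = 166 or |30H - 5.5t| = 194.
With H = 2, solve 30 x 2 - 5.5t = +/- target for each target:
  t = (30 x 2 - 166) / 5.5 = -19.27 (outside (0, 60))
  t = (30 x 2 + 166) / 5.5 = 41.09
  t = (30 x 2 - 194) / 5.5 = -24.36 (outside (0, 60))
  t = (30 x 2 + 194) / 5.5 = 46.18
Valid solutions in (0, 60): {41.09, 46.18} minutes.
The first occurrence is t = 41.09 minutes.
The hands form a 166-degree angle at 41.09 minutes past 2:00.

Final answer: 41.09 minutes past 2:00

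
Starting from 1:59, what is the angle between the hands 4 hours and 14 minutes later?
First find the time 4 hours and 14 minutes after 1:59.
Total minutes: 1 x 60 + 59 + 4 x 60 + 14 = 373.
373 mod 720 = 373 minutes = 6:13.
Now compute the angle at 6:13:
Hour hand: 6 x 30 + 13 x 0.5 = 186.5 degrees
Minute hand: 13 x 6 = 78 degrees
Difference: |186.5 - 78| = 108.5 degrees
The angle is 108.5 degrees

Final answer: 108.5 degrees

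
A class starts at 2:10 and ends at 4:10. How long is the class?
From 2:10 to 4:10:
(4 x 60 + 10) - (2 x 60 + 10) = 250 - 130 = 120 minutes
= 2 hours

Final answer: 2 hours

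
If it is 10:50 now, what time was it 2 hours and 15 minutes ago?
Starting time: 10:50 = 650 total minutes past 12:00
Subtracting: 2 hours and 15 minutes = 135 minutes
650 - 135 = 515 minutes
= 8 hours and 35 minutes past 12:00 = 8:35

Final answer: 8:35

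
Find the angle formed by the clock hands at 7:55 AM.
Hour hand position: 7 x 30 + 55 x 0.5 = 237.5 degrees
Minute hand position: 55 x 6 = 330 degrees
Difference: |237.5 - 330| = 92.5 degrees
The angle between the hands is 92.5 degrees

Final answer: 92.5 degrees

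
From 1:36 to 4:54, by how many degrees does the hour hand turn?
The hour hand moves 0.5 degrees per minute.
Time elapsed: 4:54 - 1:36 = 198 minutes
Angular displacement: 198 x 0.5 = 99 degrees

Final answer: 99 degrees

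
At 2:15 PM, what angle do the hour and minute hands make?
Hour hand position: 2 x 30 + 15 x 0.5 = 67.5 degrees
Minute hand position: 15 x 6 = 90 degrees
Difference: |67.5 - 90| = 22.5 degrees
The angle between the hands is 22.5 degrees

Final answer: 22.5 degrees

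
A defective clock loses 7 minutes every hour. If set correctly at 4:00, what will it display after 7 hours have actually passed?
For every 60 true minutes, the faulty clock advances 60 - 7 = 53 minutes.
True elapsed: 7 hours = 420 minutes.
Faulty clock advances: 420 x 53/60 = 371 minutes (drift: 49 minutes behind).
Shown time: 4:00 + 371 minutes = 10:11.

Final answer: 10:11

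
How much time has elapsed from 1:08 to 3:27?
From 1:08 to 3:27:
(3 x 60 + 27) - (1 x 60 + 8) = 207 - 68 = 139 minutes
= 2 hours and 19 minutes

Final answer: 2 hours and 19 minutes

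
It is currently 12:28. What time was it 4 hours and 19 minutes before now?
Starting time: 12:28 = 28 total minutes past 12:00
Subtracting: 4 hours and 19 minutes = 259 minutes
28 - 259 = -231 (negative, add 12 hours = 720) = 489 minutes
= 8 hours and 9 minutes past 12:00 = 8:09

Final answer: 8:09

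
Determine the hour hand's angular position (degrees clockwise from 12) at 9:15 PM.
The hour hand moves 30 degrees per hour and 0.5 degrees per minute.
At 9:15: (9) x 30 + 15 x 0.5 = 270 + 7.5 = 277.5 degrees

Final answer: 277.5 degrees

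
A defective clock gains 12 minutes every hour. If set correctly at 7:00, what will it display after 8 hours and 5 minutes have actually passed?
For every 60 true minutes, the faulty clock advances 60 + 12 = 72 minutes.
True elapsed: 8 hours and 5 minutes = 485 minutes.
Faulty clock advances: 485 x 72/60 = 582 minutes (drift: 97 minutes ahead).
Shown time: 7:00 + 582 minutes = 4:42.

Final answer: 4:42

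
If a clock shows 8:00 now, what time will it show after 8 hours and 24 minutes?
Starting time: 8:00
Adding 24 minutes to 0 minutes: 0 + 24 = 24 minutes
Adding 8 hours: 8 + 8 = 16 - 12 = 4
Final time: 4:24

Final answer: 4:24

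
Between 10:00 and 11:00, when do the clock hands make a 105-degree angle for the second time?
At t minutes past 10:00, the hour hand is at 30 x 10 + 0.5t degrees and the minute hand is at 6t degrees.
The smaller angle between them is 105 degrees when |30H - 5.5t| = 105 or |30H - 5.5t| = 255.
With H = 10, solve 30 x 10 - 5.5t = +/- target for each target:
  t = (30 x 10 - 105) / 5.5 = 35.45
  t = (30 x 10 + 105) / 5.5 = 73.64 (outside (0, 60))
  t = (30 x 10 - 255) / 5.5 = 8.18
  t = (30 x 10 + 255) / 5.5 = 100.91 (outside (0, 60))
Valid solutions in (0, 60): {8.18, 35.45} minutes.
The second occurrence is t = 35.45 minutes.
The hands form a 105-degree angle at 35.45 minutes past 10:00.

Final answer: 35.45 minutes past 10:00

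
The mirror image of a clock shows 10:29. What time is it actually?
Reflection across the vertical (12-6) axis maps a hand at angle A degrees to (360 - A) degrees, which sends a reading of T minutes past 12:00 to (720 - T) minutes past 12:00.
Mirror reads 10:29 = 629 minutes past 12:00.
Actual time: (720 - 629) mod 720 = 91 minutes = 1:31.

Final answer: 1:31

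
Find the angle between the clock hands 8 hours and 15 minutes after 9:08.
First find the time 8 hours and 15 minutes after 9:08.
Total minutes: 9 x 60 + 8 + 8 x 60 + 15 = 1043.
1043 mod 720 = 323 minutes = 5:23.
Now compute the angle at 5:23:
Hour hand: 5 x 30 + 23 x 0.5 = 161.5 degrees
Minute hand: 23 x 6 = 138 degrees
Difference: |161.5 - 138| = 23.5 degrees
The angle is 23.5 degrees

Final answer: 23.5 degrees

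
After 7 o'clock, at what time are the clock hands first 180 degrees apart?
For hands to be 180 degrees apart: |30H - 5.5t| = 180
With H = 7: t = (30 x 7 + 180)/5.5 = 70.91 or t = (30 x 7 - 180)/5.5 = 5.45
First valid solution (0 < t < 60): t = 5.45 minutes
The hands are opposite at 5.45 minutes past 7:00.

Final answer: 5.45 minutes past 7:00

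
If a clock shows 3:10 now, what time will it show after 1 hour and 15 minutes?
Starting time: 3:10
Adding 15 minutes to 10 minutes: 10 + 15 = 25 minutes
Adding 1 hour: 3 + 1 = 4
Final time: 4:25

Final answer: 4:25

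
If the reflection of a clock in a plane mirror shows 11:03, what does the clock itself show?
Reflection across the vertical (12-6) axis maps a hand at angle A degrees to (360 - A) degrees, which sends a reading of T minutes past 12:00 to (720 - T) minutes past 12:00.
Mirror reads 11:03 = 663 minutes past 12:00.
Actual time: (720 - 663) mod 720 = 57 minutes = 12:57.

Final answer: 12:57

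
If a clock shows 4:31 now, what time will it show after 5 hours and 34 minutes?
Starting time: 4:31
Adding 34 minutes to 31 minutes: 31 + 34 = 65 minutes = 1 hour and 5 minutes
Adding 5 hours: 4 + 5 + 1 (carry) = 10
Final time: 10:05

Final answer: 10:05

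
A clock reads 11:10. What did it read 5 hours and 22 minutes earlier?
Starting time: 11:10 = 670 total minutes past 12:00
Subtracting: 5 hours and 22 minutes = 322 minutes
670 - 322 = 348 minutes
= 5 hours and 48 minutes past 12:00 = 5:48

Final answer: 5:48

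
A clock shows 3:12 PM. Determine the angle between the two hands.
Hour hand position: 3 x 30 + 12 x 0.5 = 96 degrees
Minute hand position: 12 x 6 = 72 degrees
Difference: |96 - 72| = 24 degrees
The angle between the hands is 24 degrees

Final answer: 24 degrees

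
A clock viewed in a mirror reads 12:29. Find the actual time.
Reflection across the vertical (12-6) axis maps a hand at angle A degrees to (360 - A) degrees, which sends a reading of T minutes past 12:00 to (720 - T) minutes past 12:00.
Mirror reads 12:29 = 29 minutes past 12:00.
Actual time: (720 - 29) mod 720 = 691 minutes = 11:31.

Final answer: 11:31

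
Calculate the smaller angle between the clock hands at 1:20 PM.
Hour hand position: 1 x 30 + 20 x 0.5 = 40 degrees
Minute hand position: 20 x 6 = 120 degrees
Difference: |40 - 120| = 80 degrees
The angle between the hands is 80 degrees

Final answer: 80 degrees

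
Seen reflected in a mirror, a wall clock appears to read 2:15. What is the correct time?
Reflection across the vertical (12-6) axis maps a hand at angle A degrees to (360 - A) degrees, which sends a reading of T minutes past 12:00 to (720 - T) minutes past 12:00.
Mirror reads 2:15 = 135 minutes past 12:00.
Actual time: (720 - 135) mod 720 = 585 minutes = 9:45.

Final answer: 9:45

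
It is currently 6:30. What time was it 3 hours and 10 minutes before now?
Starting time: 6:30 = 390 total minutes past 12:00
Subtracting: 3 hours and 10 minutes = 190 minutes
390 - 190 = 200 minutes
= 3 hours and 20 minutes past 12:00 = 3:20

Final answer: 3:20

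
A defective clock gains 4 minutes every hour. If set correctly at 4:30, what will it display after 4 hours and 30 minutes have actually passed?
For every 60 true minutes, the faulty clock advances 60 + 4 = 64 minutes.
True elapsed: 4 hours and 30 minutes = 270 minutes.
Faulty clock advances: 270 x 64/60 = 288 minutes (drift: 18 minutes ahead).
Shown time: 4:30 + 288 minutes = 9:18.

Final answer: 9:18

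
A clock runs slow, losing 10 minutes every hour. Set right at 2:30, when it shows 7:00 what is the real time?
For every 60 true minutes, the faulty clock advances 50 minutes, so 1 faulty-clock minute corresponds to 60/50 true minutes.
From 2:30 to 7:00 on the faulty dial is 270 minutes.
True elapsed: 270 x 60/50 = 324 minutes = 5 hours and 24 minutes.
True time: 2:30 + 5 hours and 24 minutes = 7:54.

Final answer: 7:54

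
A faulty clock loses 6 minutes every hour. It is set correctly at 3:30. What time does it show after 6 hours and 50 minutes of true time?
For every 60 true minutes, the faulty clock advances 60 - 6 = 54 minutes.
True elapsed: 6 hours and 50 minutes = 410 minutes.
Faulty clock advances: 410 x 54/60 = 369 minutes (drift: 41 minutes behind).
Shown time: 3:30 + 369 minutes = 9:39.

Final answer: 9:39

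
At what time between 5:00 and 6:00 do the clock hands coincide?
The minute hand gains 5.5 degrees per minute on the hour hand.
At 5:00, the hour hand is at 150 degrees and the minute hand is at 0 degrees.
The gap is 150 degrees. Time to close: 150/5.5 = 60 x 5/11 = 27.27 minutes.
The hands overlap at 27.27 minutes past 5:00.

Final answer: 27.27 minutes past 5:00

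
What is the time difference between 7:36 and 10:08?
From 7:36 to 10:08:
(10 x 60 + 8) - (7 x 60 + 36) = 608 - 456 = 152 minutes
= 2 hours and 32 minutes

Final answer: 2 hours and 32 minutes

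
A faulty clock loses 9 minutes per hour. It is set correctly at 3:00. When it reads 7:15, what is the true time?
For every 60 true minutes, the faulty clock advances 51 minutes, so 1 faulty-clock minute corresponds to 60/51 true minutes.
From 3:00 to 7:15 on the faulty dial is 255 minutes.
True elapsed: 255 x 60/51 = 300 minutes = 5 hours.
True time: 3:00 + 5 hours = 8:00.

Final answer: 8:00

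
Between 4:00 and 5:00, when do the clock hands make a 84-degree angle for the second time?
At t minutes past 4:00, the hour hand is at 30 x 4 + 0.5t degrees and the minute hand is at 6t degrees.
The smaller angle between them is 84 degrees when |30H - 5.5t| = 84 or |30H - 5.5t| = 276.
With H = 4, solve 30 x 4 - 5.5t = +/- target for each target:
  t = (30 x 4 - 84) / 5.5 = 6.55
  t = (30 x 4 + 84) / 5.5 = 37.09
  t = (30 x 4 - 276) / 5.5 = -28.36 (outside (0, 60))
  t = (30 x 4 + 276) / 5.5 = 72 (outside (0, 60))
Valid solutions in (0, 60): {6.55, 37.09} minutes.
The second occurrence is t = 37.09 minutes.
The hands form a 84-degree angle at 37.09 minutes past 4:00.

Final answer: 37.09 minutes past 4:00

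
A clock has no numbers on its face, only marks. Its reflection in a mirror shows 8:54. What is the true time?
Reflection across the vertical (12-6) axis maps a hand at angle A degrees to (360 - A) degrees, which sends a reading of T minutes past 12:00 to (720 - T) minutes past 12:00.
Mirror reads 8:54 = 534 minutes past 12:00.
Actual time: (720 - 534) mod 720 = 186 minutes = 3:06.

Final answer: 3:06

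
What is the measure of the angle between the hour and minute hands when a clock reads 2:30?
Hour hand position: 2 x 30 + 30 x 0.5 = 75 degrees
Minute hand position: 30 x 6 = 180 degrees
Difference: |75 - 180| = 105 degrees
The angle between the hands is 105 degrees

Final answer: 105 degrees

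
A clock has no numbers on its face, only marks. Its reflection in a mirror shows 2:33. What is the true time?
Reflection across the vertical (12-6) axis maps a hand at angle A degrees to (360 - A) degrees, which sends a reading of T minutes past 12:00 to (720 - T) minutes past 12:00.
Mirror reads 2:33 = 153 minutes past 12:00.
Actual time: (720 - 153) mod 720 = 567 minutes = 9:27.

Final answer: 9:27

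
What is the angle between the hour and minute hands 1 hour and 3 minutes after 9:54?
First find the time 1 hour and 3 minutes after 9:54.
Total minutes: 9 x 60 + 54 + 1 x 60 + 3 = 657.
657 mod 720 = 657 minutes = 10:57.
Now compute the angle at 10:57:
Hour hand: 10 x 30 + 57 x 0.5 = 328.5 degrees
Minute hand: 57 x 6 = 342 degrees
Difference: |328.5 - 342| = 13.5 degrees
The angle is 13.5 degrees

Final answer: 13.5 degrees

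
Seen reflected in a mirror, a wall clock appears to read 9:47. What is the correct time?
Reflection across the vertical (12-6) axis maps a hand at angle A degrees to (360 - A) degrees, which sends a reading of T minutes past 12:00 to (720 - T) minutes past 12:00.
Mirror reads 9:47 = 587 minutes past 12:00.
Actual time: (720 - 587) mod 720 = 133 minutes = 2:13.

Final answer: 2:13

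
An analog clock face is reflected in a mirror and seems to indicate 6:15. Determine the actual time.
Reflection across the vertical (12-6) axis maps a hand at angle A degrees to (360 - A) degrees, which sends a reading of T minutes past 12:00 to (720 - T) minutes past 12:00.
Mirror reads 6:15 = 375 minutes past 12:00.
Actual time: (720 - 375) mod 720 = 345 minutes = 5:45.

Final answer: 5:45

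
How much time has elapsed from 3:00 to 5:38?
From 3:00 to 5:38:
(5 x 60 + 38) - (3 x 60 + 0) = 338 - 180 = 158 minutes
= 2 hours and 38 minutes

Final answer: 2 hours and 38 minutes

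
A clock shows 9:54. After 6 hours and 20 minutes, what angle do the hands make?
First find the time 6 hours and 20 minutes after 9:54.
Total minutes: 9 x 60 + 54 + 6 x 60 + 20 = 974.
974 mod 720 = 254 minutes = 4:14.
Now compute the angle at 4:14:
Hour hand: 4 x 30 + 14 x 0.5 = 127 degrees
Minute hand: 14 x 6 = 84 degrees
Difference: |127 - 84| = 43 degrees
The angle is 43 degrees

Final answer: 43 degrees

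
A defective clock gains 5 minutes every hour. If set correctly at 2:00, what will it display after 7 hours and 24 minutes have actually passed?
For every 60 true minutes, the faulty clock advances 60 + 5 = 65 minutes.
True elapsed: 7 hours and 24 minutes = 444 minutes.
Faulty clock advances: 444 x 65/60 = 481 minutes (drift: 37 minutes ahead).
Shown time: 2:00 + 481 minutes = 10:01.

Final answer: 10:01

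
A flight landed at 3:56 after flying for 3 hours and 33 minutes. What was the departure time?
Starting time: 3:56 = 236 total minutes past 12:00
Subtracting: 3 hours and 33 minutes = 213 minutes
236 - 213 = 23 minutes
= 23 minutes past 12:00 = 12:23

Final answer: 12:23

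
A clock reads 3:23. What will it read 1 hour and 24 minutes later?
Starting time: 3:23
Adding 24 minutes to 23 minutes: 23 + 24 = 47 minutes
Adding 1 hour: 3 + 1 = 4
Final time: 4:47

Final answer: 4:47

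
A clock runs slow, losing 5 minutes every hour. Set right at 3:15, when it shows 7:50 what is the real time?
For every 60 true minutes, the faulty clock advances 55 minutes, so 1 faulty-clock minute corresponds to 60/55 true minutes.
From 3:15 to 7:50 on the faulty dial is 275 minutes.
True elapsed: 275 x 60/55 = 300 minutes = 5 hours.
True time: 3:15 + 5 hours = 8:15.

Final answer: 8:15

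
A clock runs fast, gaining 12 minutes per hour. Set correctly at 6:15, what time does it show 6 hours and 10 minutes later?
For every 60 true minutes, the faulty clock advances 60 + 12 = 72 minutes.
True elapsed: 6 hours and 10 minutes = 370 minutes.
Faulty clock advances: 370 x 72/60 = 444 minutes (drift: 74 minutes ahead).
Shown time: 6:15 + 444 minutes = 1:39.

Final answer: 1:39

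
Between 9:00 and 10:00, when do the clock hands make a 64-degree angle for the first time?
At t minutes past 9:00, the hour hand is at 30 x 9 + 0.5t degrees and the minute hand is at 6t degrees.
The smaller angle between them is 64 degrees when |30H - 5.5t| = 64 or |30H - 5.5t| = 296.
With H = 9, solve 30 x 9 - 5.5t = +/- target for each target:
  t = (30 x 9 - 64) / 5.5 = 37.45
  t = (30 x 9 + 64) / 5.5 = 60.73 (outside (0, 60))
  t = (30 x 9 - 296) / 5.5 = -4.73 (outside (0, 60))
  t = (30 x 9 + 296) / 5.5 = 102.91 (outside (0, 60))
Valid solutions in (0, 60): {37.45} minutes.
The first occurrence is t = 37.45 minutes.
The hands form a 64-degree angle at 37.45 minutes past 9:00.

Final answer: 37.45 minutes past 9:00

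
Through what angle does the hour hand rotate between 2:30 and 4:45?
The hour hand moves 0.5 degrees per minute.
Time elapsed: 4:45 - 2:30 = 135 minutes
Angular displacement: 135 x 0.5 = 67.5 degrees

Final answer: 67.5 degrees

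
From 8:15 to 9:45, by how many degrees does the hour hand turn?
The hour hand moves 0.5 degrees per minute.
Time elapsed: 9:45 - 8:15 = 90 minutes
Angular displacement: 90 x 0.5 = 45 degrees

Final answer: 45 degrees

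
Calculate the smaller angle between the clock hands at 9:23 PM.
Hour hand position: 9 x 30 + 23 x 0.5 = 281.5 degrees
Minute hand position: 23 x 6 = 138 degrees
Difference: |281.5 - 138| = 143.5 degrees
The angle between the hands is 143.5 degrees

Final answer: 143.5 degrees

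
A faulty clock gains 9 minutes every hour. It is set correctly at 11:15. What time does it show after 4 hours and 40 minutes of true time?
For every 60 true minutes, the faulty clock advances 60 + 9 = 69 minutes.
True elapsed: 4 hours and 40 minutes = 280 minutes.
Faulty clock advances: 280 x 69/60 = 322 minutes (drift: 42 minutes ahead).
Shown time: 11:15 + 322 minutes = 4:37.

Final answer: 4:37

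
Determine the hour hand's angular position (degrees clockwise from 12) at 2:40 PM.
The hour hand moves 30 degrees per hour and 0.5 degrees per minute.
At 2:40: (2) x 30 + 40 x 0.5 = 60 + 20 = 80 degrees

Final answer: 80 degrees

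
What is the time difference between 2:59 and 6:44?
From 2:59 to 6:44:
(6 x 60 + 44) - (2 x 60 + 59) = 404 - 179 = 225 minutes
= 3 hours and 45 minutes

Final answer: 3 hours and 45 minutes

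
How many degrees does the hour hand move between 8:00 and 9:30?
The hour hand moves 0.5 degrees per minute.
Time elapsed: 9:30 - 8:00 = 90 minutes
Angular displacement: 90 x 0.5 = 45 degrees

Final answer: 45 degrees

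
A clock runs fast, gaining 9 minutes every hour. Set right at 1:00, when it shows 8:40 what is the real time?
For every 60 true minutes, the faulty clock advances 69 minutes, so 1 faulty-clock minute corresponds to 60/69 true minutes.
From 1:00 to 8:40 on the faulty dial is 460 minutes.
True elapsed: 460 x 60/69 = 400 minutes = 6 hours and 40 minutes.
True time: 1:00 + 6 hours and 40 minutes = 7:40.

Final answer: 7:40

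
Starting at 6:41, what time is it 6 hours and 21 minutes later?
Starting time: 6:41
Adding 21 minutes to 41 minutes: 41 + 21 = 62 minutes = 1 hour and 2 minutes
Adding 6 hours: 6 + 6 + 1 (carry) = 13 - 12 = 1
Final time: 1:02

Final answer: 1:02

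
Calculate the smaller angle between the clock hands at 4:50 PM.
Hour hand position: 4 x 30 + 50 x 0.5 = 145 degrees
Minute hand position: 50 x 6 = 300 degrees
Difference: |145 - 300| = 155 degrees
The angle between the hands is 155 degrees

Final answer: 155 degrees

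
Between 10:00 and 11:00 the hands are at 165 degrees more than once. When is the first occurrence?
At t minutes past 10:00, the hour hand is at 30 x 10 + 0.5t degrees and the minute hand is at 6t degrees.
The smaller angle between them is 165 degrees when |30H - 5.5t| = 165 or |30H - 5.5t| = 195.
With H = 10, solve 30 x 10 - 5.5t = +/- target for each target:
  t = (30 x 10 - 165) / 5.5 = 24.55
  t = (30 x 10 + 165) / 5.5 = 84.55 (outside (0, 60))
  t = (30 x 10 - 195) / 5.5 = 19.09
  t = (30 x 10 + 195) / 5.5 = 90 (outside (0, 60))
Valid solutions in (0, 60): {19.09, 24.55} minutes.
The first occurrence is t = 19.09 minutes.
The hands form a 165-degree angle at 19.09 minutes past 10:00.

Final answer: 19.09 minutes past 10:00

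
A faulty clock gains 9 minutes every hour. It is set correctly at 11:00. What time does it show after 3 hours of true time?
For every 60 true minutes, the faulty clock advances 60 + 9 = 69 minutes.
True elapsed: 3 hours = 180 minutes.
Faulty clock advances: 180 x 69/60 = 207 minutes (drift: 27 minutes ahead).
Shown time: 11:00 + 207 minutes = 2:27.

Final answer: 2:27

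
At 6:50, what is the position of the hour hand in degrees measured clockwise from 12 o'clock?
The hour hand moves 30 degrees per hour and 0.5 degrees per minute.
At 6:50: (6) x 30 + 50 x 0.5 = 180 + 25 = 205 degrees

Final answer: 205 degrees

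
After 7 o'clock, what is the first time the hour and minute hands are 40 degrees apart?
At t minutes past 7:00, the hour hand is at 30 x 7 + 0.5t degrees and the minute hand is at 6t degrees.
The smaller angle between them is 40 degrees when |30H - 5.5t| = 40 or |30H - 5.5t| = 320.
With H = 7, solve 30 x 7 - 5.5t = +/- target for each target:
  t = (30 x 7 - 40) / 5.5 = 30.91
  t = (30 x 7 + 40) / 5.5 = 45.45
  t = (30 x 7 - 320) / 5.5 = -20 (outside (0, 60))
  t = (30 x 7 + 320) / 5.5 = 96.36 (outside (0, 60))
Valid solutions in (0, 60): {30.91, 45.45} minutes.
The first occurrence is t = 30.91 minutes.
The hands form a 40-degree angle at 30.91 minutes past 7:00.

Final answer: 30.91 minutes past 7:00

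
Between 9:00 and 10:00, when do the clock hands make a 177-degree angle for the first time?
At t minutes past 9:00, the hour hand is at 30 x 9 + 0.5t degrees and the minute hand is at 6t degrees.
The smaller angle between them is 177 degrees when |30H - 5.5t| = 177 or |30H - 5.5t| = 183.
With H = 9, solve 30 x 9 - 5.5t = +/- target for each target:
  t = (30 x 9 - 177) / 5.5 = 16.91
  t = (30 x 9 + 177) / 5.5 = 81.27 (outside (0, 60))
  t = (30 x 9 - 183) / 5.5 = 15.82
  t = (30 x 9 + 183) / 5.5 = 82.36 (outside (0, 60))
Valid solutions in (0, 60): {15.82, 16.91} minutes.
The first occurrence is t = 15.82 minutes.
The hands form a 177-degree angle at 15.82 minutes past 9:00.

Final answer: 15.82 minutes past 9:00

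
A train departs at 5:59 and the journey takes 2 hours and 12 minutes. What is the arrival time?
Starting time: 5:59
Adding 12 minutes to 59 minutes: 59 + 12 = 71 minutes = 1 hour and 11 minutes
Adding 2 hours: 5 + 2 + 1 (carry) = 8
Final time: 8:11

Final answer: 8:11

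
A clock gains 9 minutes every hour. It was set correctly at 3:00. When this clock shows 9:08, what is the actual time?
For every 60 true minutes, the faulty clock advances 69 minutes, so 1 faulty-clock minute corresponds to 60/69 true minutes.
From 3:00 to 9:08 on the faulty dial is 368 minutes.
True elapsed: 368 x 60/69 = 320 minutes = 5 hours and 20 minutes.
True time: 3:00 + 5 hours and 20 minutes = 8:20.

Final answer: 8:20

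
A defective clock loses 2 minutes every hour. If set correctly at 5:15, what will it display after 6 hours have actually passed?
For every 60 true minutes, the faulty clock advances 60 - 2 = 58 minutes.
True elapsed: 6 hours = 360 minutes.
Faulty clock advances: 360 x 58/60 = 348 minutes (drift: 12 minutes behind).
Shown time: 5:15 + 348 minutes = 11:03.

Final answer: 11:03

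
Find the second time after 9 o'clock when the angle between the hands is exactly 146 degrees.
At t minutes past 9:00, the hour hand is at 30 x 9 + 0.5t degrees and the minute hand is at 6t degrees.
The smaller angle between them is 146 degrees when |30H - 5.5t| = 146 or |30H - 5.5t| = 214.
With H = 9, solve 30 x 9 - 5.5t = +/- target for each target:
  t = (30 x 9 - 146) / 5.5 = 22.55
  t = (30 x 9 + 146) / 5.5 = 75.64 (outside (0, 60))
  t = (30 x 9 - 214) / 5.5 = 10.18
  t = (30 x 9 + 214) / 5.5 = 88 (outside (0, 60))
Valid solutions in (0, 60): {10.18, 22.55} minutes.
The second occurrence is t = 22.55 minutes.
The hands form a 146-degree angle at 22.55 minutes past 9:00.

Final answer: 22.55 minutes past 9:00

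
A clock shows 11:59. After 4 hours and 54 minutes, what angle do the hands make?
First find the time 4 hours and 54 minutes after 11:59.
Total minutes: 11 x 60 + 59 + 4 x 60 + 54 = 1013.
1013 mod 720 = 293 minutes = 4:53.
Now compute the angle at 4:53:
Hour hand: 4 x 30 + 53 x 0.5 = 146.5 degrees
Minute hand: 53 x 6 = 318 degrees
Difference: |146.5 - 318| = 171.5 degrees
The angle is 171.5 degrees

Final answer: 171.5 degrees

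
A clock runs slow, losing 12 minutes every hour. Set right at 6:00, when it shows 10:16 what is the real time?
For every 60 true minutes, the faulty clock advances 48 minutes, so 1 faulty-clock minute corresponds to 60/48 true minutes.
From 6:00 to 10:16 on the faulty dial is 256 minutes.
True elapsed: 256 x 60/48 = 320 minutes = 5 hours and 20 minutes.
True time: 6:00 + 5 hours and 20 minutes = 11:20.

Final answer: 11:20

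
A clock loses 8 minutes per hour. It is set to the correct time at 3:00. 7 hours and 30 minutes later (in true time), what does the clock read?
For every 60 true minutes, the faulty clock advances 60 - 8 = 52 minutes.
True elapsed: 7 hours and 30 minutes = 450 minutes.
Faulty clock advances: 450 x 52/60 = 390 minutes (drift: 60 minutes behind).
Shown time: 3:00 + 390 minutes = 9:30.

Final answer: 9:30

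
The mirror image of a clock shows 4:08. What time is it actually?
Reflection across the vertical (12-6) axis maps a hand at angle A degrees to (360 - A) degrees, which sends a reading of T minutes past 12:00 to (720 - T) minutes past 12:00.
Mirror reads 4:08 = 248 minutes past 12:00.
Actual time: (720 - 248) mod 720 = 472 minutes = 7:52.

Final answer: 7:52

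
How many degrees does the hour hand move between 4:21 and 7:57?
The hour hand moves 0.5 degrees per minute.
Time elapsed: 7:57 - 4:21 = 216 minutes
Angular displacement: 216 x 0.5 = 108 degrees

Final answer: 108 degrees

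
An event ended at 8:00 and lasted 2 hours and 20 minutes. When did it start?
Starting time: 8:00 = 480 total minutes past 12:00
Subtracting: 2 hours and 20 minutes = 140 minutes
480 - 140 = 340 minutes
= 5 hours and 40 minutes past 12:00 = 5:40

Final answer: 5:40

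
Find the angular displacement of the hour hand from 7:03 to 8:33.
The hour hand moves 0.5 degrees per minute.
Time elapsed: 8:33 - 7:03 = 90 minutes
Angular displacement: 90 x 0.5 = 45 degrees

Final answer: 45 degrees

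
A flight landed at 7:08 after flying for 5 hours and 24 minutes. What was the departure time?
Starting time: 7:08 = 428 total minutes past 12:00
Subtracting: 5 hours and 24 minutes = 324 minutes
428 - 324 = 104 minutes
= 1 hour and 44 minutes past 12:00 = 1:44

Final answer: 1:44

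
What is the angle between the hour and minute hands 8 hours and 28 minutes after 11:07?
First find the time 8 hours and 28 minutes after 11:07.
Total minutes: 11 x 60 + 7 + 8 x 60 + 28 = 1175.
1175 mod 720 = 455 minutes = 7:35.
Now compute the angle at 7:35:
Hour hand: 7 x 30 + 35 x 0.5 = 227.5 degrees
Minute hand: 35 x 6 = 210 degrees
Difference: |227.5 - 210| = 17.5 degrees
The angle is 17.5 degrees

Final answer: 17.5 degrees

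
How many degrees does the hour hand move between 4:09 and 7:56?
The hour hand moves 0.5 degrees per minute.
Time elapsed: 7:56 - 4:09 = 227 minutes
Angular displacement: 227 x 0.5 = 113.5 degrees

Final answer: 113.5 degrees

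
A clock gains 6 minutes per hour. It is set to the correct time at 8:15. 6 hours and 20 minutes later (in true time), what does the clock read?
For every 60 true minutes, the faulty clock advances 60 + 6 = 66 minutes.
True elapsed: 6 hours and 20 minutes = 380 minutes.
Faulty clock advances: 380 x 66/60 = 418 minutes (drift: 38 minutes ahead).
Shown time: 8:15 + 418 minutes = 3:13.

Final answer: 3:13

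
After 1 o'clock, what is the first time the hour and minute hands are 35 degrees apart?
At t minutes past 1:00, the hour hand is at 30 x 1 + 0.5t degrees and the minute hand is at 6t degrees.
The smaller angle between them is 35 degrees when |30H - 5.5t| = 35 or |30H - 5.5t| = 325.
With H = 1, solve 30 x 1 - 5.5t = +/- target for each target:
  t = (30 x 1 - 35) / 5.5 = -0.91 (outside (0, 60))
  t = (30 x 1 + 35) / 5.5 = 11.82
  t = (30 x 1 - 325) / 5.5 = -53.64 (outside (0, 60))
  t = (30 x 1 + 325) / 5.5 = 64.55 (outside (0, 60))
Valid solutions in (0, 60): {11.82} minutes.
The first occurrence is t = 11.82 minutes.
The hands form a 35-degree angle at 11.82 minutes past 1:00.

Final answer: 11.82 minutes past 1:00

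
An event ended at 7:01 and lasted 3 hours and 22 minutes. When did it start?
Starting time: 7:01 = 421 total minutes past 12:00
Subtracting: 3 hours and 22 minutes = 202 minutes
421 - 202 = 219 minutes
= 3 hours and 39 minutes past 12:00 = 3:39

Final answer: 3:39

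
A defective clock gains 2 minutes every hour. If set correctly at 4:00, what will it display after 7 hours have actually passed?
For every 60 true minutes, the faulty clock advances 60 + 2 = 62 minutes.
True elapsed: 7 hours = 420 minutes.
Faulty clock advances: 420 x 62/60 = 434 minutes (drift: 14 minutes ahead).
Shown time: 4:00 + 434 minutes = 11:14.

Final answer: 11:14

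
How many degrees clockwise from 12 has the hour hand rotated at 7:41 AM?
The hour hand moves 30 degrees per hour and 0.5 degrees per minute.
At 7:41: (7) x 30 + 41 x 0.5 = 210 + 20.5 = 230.5 degrees

Final answer: 230.5 degrees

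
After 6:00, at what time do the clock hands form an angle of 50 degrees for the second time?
At t minutes past 6:00, the hour hand is at 30 x 6 + 0.5t degrees and the minute hand is at 6t degrees.
The smaller angle between them is 50 degrees when |30H - 5.5t| = 50 or |30H - 5.5t| = 310.
With H = 6, solve 30 x 6 - 5.5t = +/- target for each target:
  t = (30 x 6 - 50) / 5.5 = 23.64
  t = (30 x 6 + 50) / 5.5 = 41.82
  t = (30 x 6 - 310) / 5.5 = -23.64 (outside (0, 60))
  t = (30 x 6 + 310) / 5.5 = 89.09 (outside (0, 60))
Valid solutions in (0, 60): {23.64, 41.82} minutes.
The second occurrence is t = 41.82 minutes.
The hands form a 50-degree angle at 41.82 minutes past 6:00.

Final answer: 41.82 minutes past 6:00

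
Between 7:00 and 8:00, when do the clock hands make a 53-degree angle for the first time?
At t minutes past 7:00, the hour hand is at 30 x 7 + 0.5t degrees and the minute hand is at 6t degrees.
The smaller angle between them is 53 degrees when |30H - 5.5t| = 53 or |30H - 5.5t| = 307.
With H = 7, solve 30 x 7 - 5.5t = +/- target for each target:
  t = (30 x 7 - 53) / 5.5 = 28.55
  t = (30 x 7 + 53) / 5.5 = 47.82
  t = (30 x 7 - 307) / 5.5 = -17.64 (outside (0, 60))
  t = (30 x 7 + 307) / 5.5 = 94 (outside (0, 60))
Valid solutions in (0, 60): {28.55, 47.82} minutes.
The first occurrence is t = 28.55 minutes.
The hands form a 53-degree angle at 28.55 minutes past 7:00.

Final answer: 28.55 minutes past 7:00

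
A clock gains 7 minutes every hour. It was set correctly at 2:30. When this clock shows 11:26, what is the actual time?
For every 60 true minutes, the faulty clock advances 67 minutes, so 1 faulty-clock minute corresponds to 60/67 true minutes.
From 2:30 to 11:26 on the faulty dial is 536 minutes.
True elapsed: 536 x 60/67 = 480 minutes = 8 hours.
True time: 2:30 + 8 hours = 10:30.

Final answer: 10:30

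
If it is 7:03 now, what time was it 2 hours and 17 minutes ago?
Starting time: 7:03 = 423 total minutes past 12:00
Subtracting: 2 hours and 17 minutes = 137 minutes
423 - 137 = 286 minutes
= 4 hours and 46 minutes past 12:00 = 4:46

Final answer: 4:46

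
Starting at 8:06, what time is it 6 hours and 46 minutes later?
Starting time: 8:06
Adding 46 minutes to 6 minutes: 6 + 46 = 52 minutes
Adding 6 hours: 8 + 6 = 14 - 12 = 2
Final time: 2:52

Final answer: 2:52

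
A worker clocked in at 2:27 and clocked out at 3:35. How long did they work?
From 2:27 to 3:35:
(3 x 60 + 35) - (2 x 60 + 27) = 215 - 147 = 68 minutes
= 1 hour and 8 minutes

Final answer: 1 hour and 8 minutes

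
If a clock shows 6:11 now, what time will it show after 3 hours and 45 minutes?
Starting time: 6:11
Adding 45 minutes to 11 minutes: 11 + 45 = 56 minutes
Adding 3 hours: 6 + 3 = 9
Final time: 9:56

Final answer: 9:56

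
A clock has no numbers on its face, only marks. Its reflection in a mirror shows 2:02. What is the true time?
Reflection across the vertical (12-6) axis maps a hand at angle A degrees to (360 - A) degrees, which sends a reading of T minutes past 12:00 to (720 - T) minutes past 12:00.
Mirror reads 2:02 = 122 minutes past 12:00.
Actual time: (720 - 122) mod 720 = 598 minutes = 9:58.

Final answer: 9:58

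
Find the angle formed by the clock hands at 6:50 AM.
Hour hand position: 6 x 30 + 50 x 0.5 = 205 degrees
Minute hand position: 50 x 6 = 300 degrees
Difference: |205 - 300| = 95 degrees
The angle between the hands is 95 degrees

Final answer: 95 degrees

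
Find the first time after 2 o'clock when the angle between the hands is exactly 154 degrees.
At t minutes past 2:00, the hour hand is at 30 x 2 + 0.5t degrees and the minute hand is at 6t degrees.
The smaller angle between them is 154 degrees when |30H - 5.5t| = 154 or |30H - 5.5t| = 206.
With H = 2, solve 30 x 2 - 5.5t = +/- target for each target:
  t = (30 x 2 - 154) / 5.5 = -17.09 (outside (0, 60))
  t = (30 x 2 + 154) / 5.5 = 38.91
  t = (30 x 2 - 206) / 5.5 = -26.55 (outside (0, 60))
  t = (30 x 2 + 206) / 5.5 = 48.36
Valid solutions in (0, 60): {38.91, 48.36} minutes.
The first occurrence is t = 38.91 minutes.
The hands form a 154-degree angle at 38.91 minutes past 2:00.

Final answer: 38.91 minutes past 2:00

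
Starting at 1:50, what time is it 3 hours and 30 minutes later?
Starting time: 1:50
Adding 30 minutes to 50 minutes: 50 + 30 = 80 minutes = 1 hour and 20 minutes
Adding 3 hours: 1 + 3 + 1 (carry) = 5
Final time: 5:20

Final answer: 5:20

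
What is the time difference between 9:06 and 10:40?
From 9:06 to 10:40:
(10 x 60 + 40) - (9 x 60 + 6) = 640 - 546 = 94 minutes
= 1 hour and 34 minutes

Final answer: 1 hour and 34 minutes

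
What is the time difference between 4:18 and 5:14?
From 4:18 to 5:14:
(5 x 60 + 14) - (4 x 60 + 18) = 314 - 258 = 56 minutes
= 56 minutes

Final answer: 56 minutes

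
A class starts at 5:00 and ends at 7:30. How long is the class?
From 5:00 to 7:30:
(7 x 60 + 30) - (5 x 60 + 0) = 450 - 300 = 150 minutes
= 2 hours and 30 minutes

Final answer: 2 hours and 30 minutes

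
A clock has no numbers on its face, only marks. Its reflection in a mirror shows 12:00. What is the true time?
Reflection across the vertical (12-6) axis maps a hand at angle A degrees to (360 - A) degrees, which sends a reading of T minutes past 12:00 to (720 - T) minutes past 12:00.
Mirror reads 12:00 = 0 minutes past 12:00.
Actual time: (720 - 0) mod 720 = 0 minutes = 12:00.

Final answer: 12:00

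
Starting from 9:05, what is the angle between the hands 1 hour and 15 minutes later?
First find the time 1 hour and 15 minutes after 9:05.
Total minutes: 9 x 60 + 5 + 1 x 60 + 15 = 620.
620 mod 720 = 620 minutes = 10:20.
Now compute the angle at 10:20:
Hour hand: 10 x 30 + 20 x 0.5 = 310 degrees
Minute hand: 20 x 6 = 120 degrees
Difference: |310 - 120| = 190 degrees
Smaller angle: 360 - 190 = 170 degrees

Final answer: 170 degrees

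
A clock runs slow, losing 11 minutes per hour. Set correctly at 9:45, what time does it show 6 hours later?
For every 60 true minutes, the faulty clock advances 60 - 11 = 49 minutes.
True elapsed: 6 hours = 360 minutes.
Faulty clock advances: 360 x 49/60 = 294 minutes (drift: 66 minutes behind).
Shown time: 9:45 + 294 minutes = 2:39.

Final answer: 2:39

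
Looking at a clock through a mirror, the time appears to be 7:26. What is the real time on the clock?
Reflection across the vertical (12-6) axis maps a hand at angle A degrees to (360 - A) degrees, which sends a reading of T minutes past 12:00 to (720 - T) minutes past 12:00.
Mirror reads 7:26 = 446 minutes past 12:00.
Actual time: (720 - 446) mod 720 = 274 minutes = 4:34.

Final answer: 4:34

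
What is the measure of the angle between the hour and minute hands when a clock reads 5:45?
Hour hand position: 5 x 30 + 45 x 0.5 = 172.5 degrees
Minute hand position: 45 x 6 = 270 degrees
Difference: |172.5 - 270| = 97.5 degrees
The angle between the hands is 97.5 degrees

Final answer: 97.5 degrees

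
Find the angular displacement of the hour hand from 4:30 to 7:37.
The hour hand moves 0.5 degrees per minute.
Time elapsed: 7:37 - 4:30 = 187 minutes
Angular displacement: 187 x 0.5 = 93.5 degrees

Final answer: 93.5 degrees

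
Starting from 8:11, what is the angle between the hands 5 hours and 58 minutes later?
First find the time 5 hours and 58 minutes after 8:11.
Total minutes: 8 x 60 + 11 + 5 x 60 + 58 = 849.
849 mod 720 = 129 minutes = 2:09.
Now compute the angle at 2:09:
Hour hand: 2 x 30 + 9 x 0.5 = 64.5 degrees
Minute hand: 9 x 6 = 54 degrees
Difference: |64.5 - 54| = 10.5 degrees
The angle is 10.5 degrees

Final answer: 10.5 degrees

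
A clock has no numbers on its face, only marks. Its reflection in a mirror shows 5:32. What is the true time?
Reflection across the vertical (12-6) axis maps a hand at angle A degrees to (360 - A) degrees, which sends a reading of T minutes past 12:00 to (720 - T) minutes past 12:00.
Mirror reads 5:32 = 332 minutes past 12:00.
Actual time: (720 - 332) mod 720 = 388 minutes = 6:28.

Final answer: 6:28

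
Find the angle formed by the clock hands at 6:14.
Hour hand position: 6 x 30 + 14 x 0.5 = 187 degrees
Minute hand position: 14 x 6 = 84 degrees
Difference: |187 - 84| = 103 degrees
The angle between the hands is 103 degrees

Final answer: 103 degrees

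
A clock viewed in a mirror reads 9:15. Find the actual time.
Reflection across the vertical (12-6) axis maps a hand at angle A degrees to (360 - A) degrees, which sends a reading of T minutes past 12:00 to (720 - T) minutes past 12:00.
Mirror reads 9:15 = 555 minutes past 12:00.
Actual time: (720 - 555) mod 720 = 165 minutes = 2:45.

Final answer: 2:45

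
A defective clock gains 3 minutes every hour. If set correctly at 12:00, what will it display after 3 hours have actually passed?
For every 60 true minutes, the faulty clock advances 60 + 3 = 63 minutes.
True elapsed: 3 hours = 180 minutes.
Faulty clock advances: 180 x 63/60 = 189 minutes (drift: 9 minutes ahead).
Shown time: 12:00 + 189 minutes = 3:09.

Final answer: 3:09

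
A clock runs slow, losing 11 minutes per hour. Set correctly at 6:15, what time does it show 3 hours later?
For every 60 true minutes, the faulty clock advances 60 - 11 = 49 minutes.
True elapsed: 3 hours = 180 minutes.
Faulty clock advances: 180 x 49/60 = 147 minutes (drift: 33 minutes behind).
Shown time: 6:15 + 147 minutes = 8:42.

Final answer: 8:42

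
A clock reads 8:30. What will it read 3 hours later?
Starting time: 8:30
Adding 0 minutes to 30 minutes: 30 + 0 = 30 minutes
Adding 3 hours: 8 + 3 = 11
Final time: 11:30

Final answer: 11:30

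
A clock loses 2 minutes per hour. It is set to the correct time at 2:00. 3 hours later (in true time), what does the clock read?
For every 60 true minutes, the faulty clock advances 60 - 2 = 58 minutes.
True elapsed: 3 hours = 180 minutes.
Faulty clock advances: 180 x 58/60 = 174 minutes (drift: 6 minutes behind).
Shown time: 2:00 + 174 minutes = 4:54.

Final answer: 4:54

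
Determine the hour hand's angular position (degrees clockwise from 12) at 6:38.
The hour hand moves 30 degrees per hour and 0.5 degrees per minute.
At 6:38: (6) x 30 + 38 x 0.5 = 180 + 19 = 199 degrees

Final answer: 199 degrees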